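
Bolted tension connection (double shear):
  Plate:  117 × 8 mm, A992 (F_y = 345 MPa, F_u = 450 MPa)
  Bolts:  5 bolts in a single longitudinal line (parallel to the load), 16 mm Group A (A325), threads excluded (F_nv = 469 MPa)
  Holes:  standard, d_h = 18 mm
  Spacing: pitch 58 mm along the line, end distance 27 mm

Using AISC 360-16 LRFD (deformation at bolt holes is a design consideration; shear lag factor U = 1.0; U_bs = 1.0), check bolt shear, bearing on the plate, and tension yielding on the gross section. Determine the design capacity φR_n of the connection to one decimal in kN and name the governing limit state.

Bolt shear: A_b = π(16)²/4 = 201.06 mm². φR_n = 0.75 × 469 × 201.06 × 5 × 2 = 707.2 kN.
Bearing (8 mm plate, F_u = 450 MPa): end bolts L_c = 27 − 18/2 = 18, R_n = min(1.2×18×8×450, 2.4×16×8×450) = 77.76 kN/bolt; interior L_c = 58 − 18 = 40, R_n = 138.24 kN/bolt. φR_n = 0.75 × (1×77.76 + 4×138.24) = 473.0 kN.
Tension yield (gross): A_g = 117×8 = 936 mm². φR_n = 0.90 × 345 × 936 = 290.6 kN.
Governing: min(707.2, 473.0, 290.6) = 290.6 kN → gross-section yield.

290.6 kN (gross-section yield governs)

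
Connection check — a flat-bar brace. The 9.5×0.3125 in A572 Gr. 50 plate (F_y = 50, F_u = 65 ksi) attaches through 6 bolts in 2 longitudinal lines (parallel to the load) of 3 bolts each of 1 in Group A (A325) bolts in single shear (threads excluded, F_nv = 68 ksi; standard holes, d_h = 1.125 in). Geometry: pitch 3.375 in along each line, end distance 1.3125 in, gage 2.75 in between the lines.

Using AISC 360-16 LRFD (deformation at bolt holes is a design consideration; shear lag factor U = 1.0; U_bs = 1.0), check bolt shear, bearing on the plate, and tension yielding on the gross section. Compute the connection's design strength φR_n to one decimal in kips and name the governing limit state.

Bolt shear: A_b = π(1)²/4 = 0.7854 in². φR_n = 0.75 × 68 × 0.7854 × 6 × 1 = 240.3 kips.
Bearing (0.3125 in plate, F_u = 65 ksi): end bolts L_c = 1.3125 − 1.125/2 = 0.75, R_n = min(1.2×0.75×0.3125×65, 2.4×1×0.3125×65) = 18.281 kips/bolt; interior L_c = 3.375 − 1.125 = 2.25, R_n = 48.75 kips/bolt. φR_n = 0.75 × (2×18.281 + 4×48.75) = 173.7 kips.
Tension yield (gross): A_g = 9.5×0.3125 = 2.9688 in². φR_n = 0.90 × 50 × 2.9688 = 133.6 kips.
Governing: min(240.3, 173.7, 133.6) = 133.6 kips → gross-section yield.

133.6 kips (gross-section yield governs)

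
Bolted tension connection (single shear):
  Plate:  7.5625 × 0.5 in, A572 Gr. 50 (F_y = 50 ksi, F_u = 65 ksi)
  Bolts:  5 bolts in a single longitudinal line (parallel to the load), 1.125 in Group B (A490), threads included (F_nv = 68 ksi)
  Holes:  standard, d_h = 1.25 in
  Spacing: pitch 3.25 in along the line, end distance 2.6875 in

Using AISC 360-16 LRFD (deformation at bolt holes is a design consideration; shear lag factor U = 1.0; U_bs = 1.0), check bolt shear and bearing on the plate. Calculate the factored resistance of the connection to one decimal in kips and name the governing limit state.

Bolt shear: A_b = π(1.125)²/4 = 0.99402 in². φR_n = 0.75 × 68 × 0.99402 × 5 × 1 = 253.5 kips.
Bearing (0.5 in plate, F_u = 65 ksi): end bolts L_c = 2.6875 − 1.25/2 = 2.0625, R_n = min(1.2×2.0625×0.5×65, 2.4×1.125×0.5×65) = 80.438 kips/bolt; interior L_c = 3.25 − 1.25 = 2, R_n = 78 kips/bolt. φR_n = 0.75 × (1×80.438 + 4×78) = 294.3 kips.
Governing: min(253.5, 294.3) = 253.5 kips → bolt shear.

253.5 kips (bolt shear governs)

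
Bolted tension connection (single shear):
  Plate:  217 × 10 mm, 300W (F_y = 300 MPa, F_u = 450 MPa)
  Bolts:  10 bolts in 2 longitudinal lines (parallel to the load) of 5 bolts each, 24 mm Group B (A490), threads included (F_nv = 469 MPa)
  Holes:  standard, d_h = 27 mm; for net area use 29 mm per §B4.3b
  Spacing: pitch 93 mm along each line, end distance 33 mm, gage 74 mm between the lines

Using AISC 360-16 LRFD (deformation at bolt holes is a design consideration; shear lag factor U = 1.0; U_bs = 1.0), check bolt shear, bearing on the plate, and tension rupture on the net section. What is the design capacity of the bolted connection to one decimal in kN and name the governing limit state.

536.6 kN (net-section rupture governs)

Bolt shear: A_b = π(24)²/4 = 452.39 mm². φR_n = 0.75 × 469 × 452.39 × 10 × 1 = 1591.3 kN.
Bearing (10 mm plate, F_u = 450 MPa): end bolts L_c = 33 − 27/2 = 19.5, R_n = min(1.2×19.5×10×450, 2.4×24×10×450) = 105.3 kN/bolt; interior L_c = 93 − 27 = 66, R_n = 259.2 kN/bolt. φR_n = 0.75 × (2×105.3 + 8×259.2) = 1713.2 kN.
Tension rupture (net): A_n = (217 − 2×29)×10 = 1590 mm² (U = 1.0, A_e = A_n). φR_n = 0.75 × 450 × 1590 = 536.6 kN.
Governing: min(1591.3, 1713.2, 536.6) = 536.6 kN → net-section rupture.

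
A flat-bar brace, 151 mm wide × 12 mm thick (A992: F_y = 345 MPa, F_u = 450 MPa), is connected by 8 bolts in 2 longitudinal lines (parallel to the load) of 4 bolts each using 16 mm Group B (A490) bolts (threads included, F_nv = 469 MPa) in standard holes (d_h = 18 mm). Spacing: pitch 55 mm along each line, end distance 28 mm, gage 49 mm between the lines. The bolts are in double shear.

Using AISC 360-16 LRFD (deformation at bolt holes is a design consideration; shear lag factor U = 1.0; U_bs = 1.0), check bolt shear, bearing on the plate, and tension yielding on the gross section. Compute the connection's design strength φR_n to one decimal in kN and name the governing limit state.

562.6 kN (gross-section yield governs)

Bolt shear: A_b = π(16)²/4 = 201.06 mm². φR_n = 0.75 × 469 × 201.06 × 8 × 2 = 1131.6 kN.
Bearing (12 mm plate, F_u = 450 MPa): end bolts L_c = 28 − 18/2 = 19, R_n = min(1.2×19×12×450, 2.4×16×12×450) = 123.12 kN/bolt; interior L_c = 55 − 18 = 37, R_n = 207.36 kN/bolt. φR_n = 0.75 × (2×123.12 + 6×207.36) = 1117.8 kN.
Tension yield (gross): A_g = 151×12 = 1812 mm². φR_n = 0.90 × 345 × 1812 = 562.6 kN.
Governing: min(1131.6, 1117.8, 562.6) = 562.6 kN → gross-section yield.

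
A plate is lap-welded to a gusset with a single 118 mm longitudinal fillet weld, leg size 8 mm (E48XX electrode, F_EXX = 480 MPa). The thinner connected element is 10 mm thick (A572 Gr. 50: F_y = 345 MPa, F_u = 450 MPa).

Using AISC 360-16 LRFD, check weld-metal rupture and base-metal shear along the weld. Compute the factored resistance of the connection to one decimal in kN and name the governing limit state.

144.2 kN (weld metal governs)

Weld metal: throat = 0.707×8 = 5.656 mm, L = 118 mm. φR_n = 0.75 × 0.6 × 480 × 5.656 × 118 = 144.2 kN.
Base metal shear (10 mm plate): yield φR_n = 1.0×0.6×345×10×118 = 244.3 kN; rupture φR_n = 0.75×0.6×450×10×118 = 239.0 kN; take 239.0 kN (rupture).
Governing: min(144.2, 239.0) = 144.2 kN → weld metal.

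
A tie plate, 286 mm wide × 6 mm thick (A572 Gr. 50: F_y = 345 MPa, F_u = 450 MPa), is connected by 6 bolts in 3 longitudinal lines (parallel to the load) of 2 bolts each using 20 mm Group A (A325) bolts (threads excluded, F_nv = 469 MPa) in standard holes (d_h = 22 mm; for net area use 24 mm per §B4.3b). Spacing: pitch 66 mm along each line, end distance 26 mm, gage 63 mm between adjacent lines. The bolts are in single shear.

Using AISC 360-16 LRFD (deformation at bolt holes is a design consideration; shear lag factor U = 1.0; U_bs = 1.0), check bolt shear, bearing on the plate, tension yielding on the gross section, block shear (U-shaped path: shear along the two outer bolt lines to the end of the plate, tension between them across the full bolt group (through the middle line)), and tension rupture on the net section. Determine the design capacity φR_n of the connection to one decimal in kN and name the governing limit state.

Bolt shear: A_b = π(20)²/4 = 314.16 mm². φR_n = 0.75 × 469 × 314.16 × 6 × 1 = 663.0 kN.
Bearing (6 mm plate, F_u = 450 MPa): end bolts L_c = 26 − 22/2 = 15, R_n = min(1.2×15×6×450, 2.4×20×6×450) = 48.6 kN/bolt; interior L_c = 66 − 22 = 44, R_n = 129.6 kN/bolt. φR_n = 0.75 × (3×48.6 + 3×129.6) = 401.0 kN.
Tension yield (gross): A_g = 286×6 = 1716 mm². φR_n = 0.90 × 345 × 1716 = 532.8 kN.
Block shear: shear path 2×[26+1×66] = 2×92 mm, A_gv = 1104, A_nv = 2×(92 − 1.5×24)×6 = 672 mm²; tension across gage: (126 − 2×24)×6 = 468 mm². R_n = min(0.6×450×672, 0.6×345×1104) + 1.0×450×468 = min(181.44, 228.53) + 210.6 = 392.04 kN. φR_n = 0.75 × 392.04 = 294.0 kN.
Tension rupture (net): A_n = (286 − 3×24)×6 = 1284 mm² (U = 1.0, A_e = A_n). φR_n = 0.75 × 450 × 1284 = 433.4 kN.
Governing: min(663.0, 401.0, 532.8, 294.0, 433.4) = 294.0 kN → block shear.

294.0 kN (block shear governs)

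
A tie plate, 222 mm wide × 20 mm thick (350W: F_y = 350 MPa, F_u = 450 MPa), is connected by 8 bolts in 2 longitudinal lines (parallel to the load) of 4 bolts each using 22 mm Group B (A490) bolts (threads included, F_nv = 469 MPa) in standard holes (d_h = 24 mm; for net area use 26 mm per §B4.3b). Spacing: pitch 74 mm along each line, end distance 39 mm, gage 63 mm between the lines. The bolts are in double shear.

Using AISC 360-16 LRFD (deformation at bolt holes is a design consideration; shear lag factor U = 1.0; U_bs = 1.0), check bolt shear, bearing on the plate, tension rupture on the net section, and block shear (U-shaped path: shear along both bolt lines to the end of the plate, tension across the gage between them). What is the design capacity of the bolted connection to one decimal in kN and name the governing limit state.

Bolt shear: A_b = π(22)²/4 = 380.13 mm². φR_n = 0.75 × 469 × 380.13 × 8 × 2 = 2139.4 kN.
Bearing (20 mm plate, F_u = 450 MPa): end bolts L_c = 39 − 24/2 = 27, R_n = min(1.2×27×20×450, 2.4×22×20×450) = 291.6 kN/bolt; interior L_c = 74 − 24 = 50, R_n = 475.2 kN/bolt. φR_n = 0.75 × (2×291.6 + 6×475.2) = 2575.8 kN.
Tension rupture (net): A_n = (222 − 2×26)×20 = 3400 mm² (U = 1.0, A_e = A_n). φR_n = 0.75 × 450 × 3400 = 1147.5 kN.
Block shear: shear path 2×[39+3×74] = 2×261 mm, A_gv = 10440, A_nv = 2×(261 − 3.5×26)×20 = 6800 mm²; tension across gage: (63 − 1×26)×20 = 740 mm². R_n = min(0.6×450×6800, 0.6×350×10440) + 1.0×450×740 = min(1836, 2192.4) + 333 = 2169 kN. φR_n = 0.75 × 2169 = 1626.8 kN.
Governing: min(2139.4, 2575.8, 1147.5, 1626.8) = 1147.5 kN → net-section rupture.

1147.5 kN (net-section rupture governs)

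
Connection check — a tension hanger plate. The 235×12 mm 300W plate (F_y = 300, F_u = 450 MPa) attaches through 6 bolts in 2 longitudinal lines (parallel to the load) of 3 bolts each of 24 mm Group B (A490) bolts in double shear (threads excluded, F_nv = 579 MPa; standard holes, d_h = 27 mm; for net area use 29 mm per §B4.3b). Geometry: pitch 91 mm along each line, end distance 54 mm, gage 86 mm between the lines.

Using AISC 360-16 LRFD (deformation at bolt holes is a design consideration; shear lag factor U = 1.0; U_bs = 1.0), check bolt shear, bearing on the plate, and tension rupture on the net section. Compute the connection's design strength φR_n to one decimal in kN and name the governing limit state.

Bolt shear: A_b = π(24)²/4 = 452.39 mm². φR_n = 0.75 × 579 × 452.39 × 6 × 2 = 2357.4 kN.
Bearing (12 mm plate, F_u = 450 MPa): end bolts L_c = 54 − 27/2 = 40.5, R_n = min(1.2×40.5×12×450, 2.4×24×12×450) = 262.44 kN/bolt; interior L_c = 91 − 27 = 64, R_n = 311.04 kN/bolt. φR_n = 0.75 × (2×262.44 + 4×311.04) = 1326.8 kN.
Tension rupture (net): A_n = (235 − 2×29)×12 = 2124 mm² (U = 1.0, A_e = A_n). φR_n = 0.75 × 450 × 2124 = 716.9 kN.
Governing: min(2357.4, 1326.8, 716.9) = 716.9 kN → net-section rupture.

716.9 kN (net-section rupture governs)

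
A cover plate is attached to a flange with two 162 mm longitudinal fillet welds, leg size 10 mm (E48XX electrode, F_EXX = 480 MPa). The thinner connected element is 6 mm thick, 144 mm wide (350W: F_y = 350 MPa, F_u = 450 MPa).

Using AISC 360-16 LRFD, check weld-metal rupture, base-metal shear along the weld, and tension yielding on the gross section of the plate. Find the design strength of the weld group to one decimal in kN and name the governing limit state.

272.2 kN (gross-section yield governs)

Weld metal: throat = 0.707×10 = 7.07 mm, L = 2×162 = 324 mm. φR_n = 0.75 × 0.6 × 480 × 7.07 × 324 = 494.8 kN.
Base metal shear (6 mm plate): yield φR_n = 1.0×0.6×350×6×324 = 408.2 kN; rupture φR_n = 0.75×0.6×450×6×324 = 393.7 kN; take 393.7 kN (rupture).
Tension yield (gross): A_g = 144×6 = 864 mm². φR_n = 0.90 × 350 × 864 = 272.2 kN.
Governing: min(494.8, 393.7, 272.2) = 272.2 kN → gross-section yield.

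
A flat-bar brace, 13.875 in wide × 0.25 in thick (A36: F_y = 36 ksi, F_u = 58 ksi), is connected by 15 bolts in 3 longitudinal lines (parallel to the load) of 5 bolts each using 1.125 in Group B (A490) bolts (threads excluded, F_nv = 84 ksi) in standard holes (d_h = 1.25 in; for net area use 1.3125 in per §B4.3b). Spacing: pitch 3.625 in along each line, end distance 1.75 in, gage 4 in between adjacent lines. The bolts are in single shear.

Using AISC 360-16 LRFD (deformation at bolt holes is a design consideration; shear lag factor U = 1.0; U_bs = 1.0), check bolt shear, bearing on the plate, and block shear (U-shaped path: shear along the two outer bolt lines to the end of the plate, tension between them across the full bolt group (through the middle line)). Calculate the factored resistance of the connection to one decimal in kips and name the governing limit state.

Bolt shear: A_b = π(1.125)²/4 = 0.99402 in². φR_n = 0.75 × 84 × 0.99402 × 15 × 1 = 939.3 kips.
Bearing (0.25 in plate, F_u = 58 ksi): end bolts L_c = 1.75 − 1.25/2 = 1.125, R_n = min(1.2×1.125×0.25×58, 2.4×1.125×0.25×58) = 19.575 kips/bolt; interior L_c = 3.625 − 1.25 = 2.375, R_n = 39.15 kips/bolt. φR_n = 0.75 × (3×19.575 + 12×39.15) = 396.4 kips.
Block shear: shear path 2×[1.75+4×3.625] = 2×16.25 in, A_gv = 8.125, A_nv = 2×(16.25 − 4.5×1.3125)×0.25 = 5.1719 in²; tension across gage: (8 − 2×1.3125)×0.25 = 1.3438 in². R_n = min(0.6×58×5.1719, 0.6×36×8.125) + 1.0×58×1.3438 = min(179.98, 175.5) + 77.94 = 253.44 kips. φR_n = 0.75 × 253.44 = 190.1 kips.
Governing: min(939.3, 396.4, 190.1) = 190.1 kips → block shear.

190.1 kips (block shear governs)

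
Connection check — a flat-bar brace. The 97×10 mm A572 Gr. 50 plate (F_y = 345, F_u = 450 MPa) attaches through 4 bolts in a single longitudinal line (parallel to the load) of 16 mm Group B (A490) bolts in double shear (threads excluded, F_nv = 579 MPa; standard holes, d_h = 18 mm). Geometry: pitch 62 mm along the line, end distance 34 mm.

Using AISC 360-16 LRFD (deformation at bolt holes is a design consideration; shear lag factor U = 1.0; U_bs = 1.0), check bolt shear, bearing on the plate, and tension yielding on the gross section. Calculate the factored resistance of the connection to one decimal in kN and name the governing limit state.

301.2 kN (gross-section yield governs)

Bolt shear: A_b = π(16)²/4 = 201.06 mm². φR_n = 0.75 × 579 × 201.06 × 4 × 2 = 698.5 kN.
Bearing (10 mm plate, F_u = 450 MPa): end bolts L_c = 34 − 18/2 = 25, R_n = min(1.2×25×10×450, 2.4×16×10×450) = 135 kN/bolt; interior L_c = 62 − 18 = 44, R_n = 172.8 kN/bolt. φR_n = 0.75 × (1×135 + 3×172.8) = 490.1 kN.
Tension yield (gross): A_g = 97×10 = 970 mm². φR_n = 0.90 × 345 × 970 = 301.2 kN.
Governing: min(698.5, 490.1, 301.2) = 301.2 kN → gross-section yield.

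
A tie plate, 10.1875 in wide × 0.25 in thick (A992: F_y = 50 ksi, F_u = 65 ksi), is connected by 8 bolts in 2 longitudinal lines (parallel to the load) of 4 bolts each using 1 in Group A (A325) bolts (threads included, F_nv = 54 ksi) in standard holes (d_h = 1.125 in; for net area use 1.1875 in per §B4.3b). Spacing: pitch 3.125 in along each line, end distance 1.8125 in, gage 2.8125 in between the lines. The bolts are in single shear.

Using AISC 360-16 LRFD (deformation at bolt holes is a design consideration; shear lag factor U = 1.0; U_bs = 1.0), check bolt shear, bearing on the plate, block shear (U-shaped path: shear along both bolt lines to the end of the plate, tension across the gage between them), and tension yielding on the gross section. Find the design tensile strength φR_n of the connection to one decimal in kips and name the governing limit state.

114.6 kips (gross-section yield governs)

Bolt shear: A_b = π(1)²/4 = 0.7854 in². φR_n = 0.75 × 54 × 0.7854 × 8 × 1 = 254.5 kips.
Bearing (0.25 in plate, F_u = 65 ksi): end bolts L_c = 1.8125 − 1.125/2 = 1.25, R_n = min(1.2×1.25×0.25×65, 2.4×1×0.25×65) = 24.375 kips/bolt; interior L_c = 3.125 − 1.125 = 2, R_n = 39 kips/bolt. φR_n = 0.75 × (2×24.375 + 6×39) = 212.1 kips.
Block shear: shear path 2×[1.8125+3×3.125] = 2×11.1875 in, A_gv = 5.5938, A_nv = 2×(11.1875 − 3.5×1.1875)×0.25 = 3.5156 in²; tension across gage: (2.8125 − 1×1.1875)×0.25 = 0.40625 in². R_n = min(0.6×65×3.5156, 0.6×50×5.5938) + 1.0×65×0.40625 = min(137.11, 167.81) + 26.406 = 163.52 kips. φR_n = 0.75 × 163.52 = 122.6 kips.
Tension yield (gross): A_g = 10.1875×0.25 = 2.5469 in². φR_n = 0.90 × 50 × 2.5469 = 114.6 kips.
Governing: min(254.5, 212.1, 122.6, 114.6) = 114.6 kips → gross-section yield.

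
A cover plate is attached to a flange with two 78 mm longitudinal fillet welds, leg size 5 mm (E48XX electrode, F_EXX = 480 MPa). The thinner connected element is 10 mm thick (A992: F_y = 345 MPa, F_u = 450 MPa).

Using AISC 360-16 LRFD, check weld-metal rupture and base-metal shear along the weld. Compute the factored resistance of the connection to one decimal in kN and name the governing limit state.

119.1 kN (weld metal governs)

Weld metal: throat = 0.707×5 = 3.535 mm, L = 2×78 = 156 mm. φR_n = 0.75 × 0.6 × 480 × 3.535 × 156 = 119.1 kN.
Base metal shear (10 mm plate): yield φR_n = 1.0×0.6×345×10×156 = 322.9 kN; rupture φR_n = 0.75×0.6×450×10×156 = 315.9 kN; take 315.9 kN (rupture).
Governing: min(119.1, 315.9) = 119.1 kN → weld metal.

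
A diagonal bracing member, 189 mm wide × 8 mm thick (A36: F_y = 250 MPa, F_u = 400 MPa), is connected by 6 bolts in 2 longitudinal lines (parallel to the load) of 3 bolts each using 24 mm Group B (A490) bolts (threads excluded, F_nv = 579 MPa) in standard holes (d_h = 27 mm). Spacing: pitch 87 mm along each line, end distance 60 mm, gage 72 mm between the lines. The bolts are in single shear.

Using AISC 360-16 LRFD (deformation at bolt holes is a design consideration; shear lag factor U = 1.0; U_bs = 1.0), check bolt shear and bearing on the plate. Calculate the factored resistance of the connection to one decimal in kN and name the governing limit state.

Bolt shear: A_b = π(24)²/4 = 452.39 mm². φR_n = 0.75 × 579 × 452.39 × 6 × 1 = 1178.7 kN.
Bearing (8 mm plate, F_u = 400 MPa): end bolts L_c = 60 − 27/2 = 46.5, R_n = min(1.2×46.5×8×400, 2.4×24×8×400) = 178.56 kN/bolt; interior L_c = 87 − 27 = 60, R_n = 184.32 kN/bolt. φR_n = 0.75 × (2×178.56 + 4×184.32) = 820.8 kN.
Governing: min(1178.7, 820.8) = 820.8 kN → bearing.

820.8 kN (bearing governs)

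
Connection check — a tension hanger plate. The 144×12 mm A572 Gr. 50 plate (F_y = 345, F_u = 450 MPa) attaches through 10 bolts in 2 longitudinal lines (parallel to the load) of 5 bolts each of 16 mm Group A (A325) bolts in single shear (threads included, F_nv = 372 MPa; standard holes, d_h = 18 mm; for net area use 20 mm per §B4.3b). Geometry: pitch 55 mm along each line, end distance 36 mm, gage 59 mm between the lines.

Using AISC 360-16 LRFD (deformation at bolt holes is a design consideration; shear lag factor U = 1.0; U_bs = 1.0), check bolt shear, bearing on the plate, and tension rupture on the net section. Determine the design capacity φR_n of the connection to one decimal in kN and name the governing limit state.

Bolt shear: A_b = π(16)²/4 = 201.06 mm². φR_n = 0.75 × 372 × 201.06 × 10 × 1 = 561.0 kN.
Bearing (12 mm plate, F_u = 450 MPa): end bolts L_c = 36 − 18/2 = 27, R_n = min(1.2×27×12×450, 2.4×16×12×450) = 174.96 kN/bolt; interior L_c = 55 − 18 = 37, R_n = 207.36 kN/bolt. φR_n = 0.75 × (2×174.96 + 8×207.36) = 1506.6 kN.
Tension rupture (net): A_n = (144 − 2×20)×12 = 1248 mm² (U = 1.0, A_e = A_n). φR_n = 0.75 × 450 × 1248 = 421.2 kN.
Governing: min(561.0, 1506.6, 421.2) = 421.2 kN → net-section rupture.

421.2 kN (net-section rupture governs)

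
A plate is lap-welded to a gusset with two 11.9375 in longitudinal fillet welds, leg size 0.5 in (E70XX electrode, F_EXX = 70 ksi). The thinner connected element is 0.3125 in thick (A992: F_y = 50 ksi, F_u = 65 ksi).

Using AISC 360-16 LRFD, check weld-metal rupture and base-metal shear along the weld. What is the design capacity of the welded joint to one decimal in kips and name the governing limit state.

Weld metal: throat = 0.707×0.5 = 0.3535 in, L = 2×11.9375 = 23.875 in. φR_n = 0.75 × 0.6 × 70 × 0.3535 × 23.875 = 265.9 kips.
Base metal shear (0.3125 in plate): yield φR_n = 1.0×0.6×50×0.3125×23.875 = 223.8 kips; rupture φR_n = 0.75×0.6×65×0.3125×23.875 = 218.2 kips; take 218.2 kips (rupture).
Governing: min(265.9, 218.2) = 218.2 kips → base-metal shear.

218.2 kips (base-metal shear governs)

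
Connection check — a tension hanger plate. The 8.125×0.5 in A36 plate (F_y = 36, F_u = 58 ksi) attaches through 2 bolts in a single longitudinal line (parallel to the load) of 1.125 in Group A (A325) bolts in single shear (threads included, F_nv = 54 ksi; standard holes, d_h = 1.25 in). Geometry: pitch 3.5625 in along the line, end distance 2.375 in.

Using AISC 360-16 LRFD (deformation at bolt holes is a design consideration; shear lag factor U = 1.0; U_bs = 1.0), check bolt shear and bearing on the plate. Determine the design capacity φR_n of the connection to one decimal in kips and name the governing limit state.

Bolt shear: A_b = π(1.125)²/4 = 0.99402 in². φR_n = 0.75 × 54 × 0.99402 × 2 × 1 = 80.5 kips.
Bearing (0.5 in plate, F_u = 58 ksi): end bolts L_c = 2.375 − 1.25/2 = 1.75, R_n = min(1.2×1.75×0.5×58, 2.4×1.125×0.5×58) = 60.9 kips/bolt; interior L_c = 3.5625 − 1.25 = 2.3125, R_n = 78.3 kips/bolt. φR_n = 0.75 × (1×60.9 + 1×78.3) = 104.4 kips.
Governing: min(80.5, 104.4) = 80.5 kips → bolt shear.

80.5 kips (bolt shear governs)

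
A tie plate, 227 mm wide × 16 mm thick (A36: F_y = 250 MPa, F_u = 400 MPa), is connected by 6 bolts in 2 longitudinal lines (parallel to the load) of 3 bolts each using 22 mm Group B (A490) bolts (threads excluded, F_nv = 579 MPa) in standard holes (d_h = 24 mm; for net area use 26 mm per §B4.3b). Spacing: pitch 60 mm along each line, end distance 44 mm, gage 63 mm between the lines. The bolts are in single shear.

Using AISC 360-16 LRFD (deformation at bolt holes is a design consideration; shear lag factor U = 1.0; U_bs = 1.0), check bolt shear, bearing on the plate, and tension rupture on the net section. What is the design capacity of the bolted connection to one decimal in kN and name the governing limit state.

840.0 kN (net-section rupture governs)

Bolt shear: A_b = π(22)²/4 = 380.13 mm². φR_n = 0.75 × 579 × 380.13 × 6 × 1 = 990.4 kN.
Bearing (16 mm plate, F_u = 400 MPa): end bolts L_c = 44 − 24/2 = 32, R_n = min(1.2×32×16×400, 2.4×22×16×400) = 245.76 kN/bolt; interior L_c = 60 − 24 = 36, R_n = 276.48 kN/bolt. φR_n = 0.75 × (2×245.76 + 4×276.48) = 1198.1 kN.
Tension rupture (net): A_n = (227 − 2×26)×16 = 2800 mm² (U = 1.0, A_e = A_n). φR_n = 0.75 × 400 × 2800 = 840.0 kN.
Governing: min(990.4, 1198.1, 840.0) = 840.0 kN → net-section rupture.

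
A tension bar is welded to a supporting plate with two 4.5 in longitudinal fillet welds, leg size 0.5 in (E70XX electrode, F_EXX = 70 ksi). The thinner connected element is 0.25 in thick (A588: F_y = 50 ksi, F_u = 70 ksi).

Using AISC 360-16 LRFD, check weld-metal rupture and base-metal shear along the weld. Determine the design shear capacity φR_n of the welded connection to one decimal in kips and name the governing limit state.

67.5 kips (base-metal shear governs)

Weld metal: throat = 0.707×0.5 = 0.3535 in, L = 2×4.5 = 9 in. φR_n = 0.75 × 0.6 × 70 × 0.3535 × 9 = 100.2 kips.
Base metal shear (0.25 in plate): yield φR_n = 1.0×0.6×50×0.25×9 = 67.5 kips; rupture φR_n = 0.75×0.6×70×0.25×9 = 70.9 kips; take 67.5 kips (yield).
Governing: min(100.2, 67.5) = 67.5 kips → base-metal shear.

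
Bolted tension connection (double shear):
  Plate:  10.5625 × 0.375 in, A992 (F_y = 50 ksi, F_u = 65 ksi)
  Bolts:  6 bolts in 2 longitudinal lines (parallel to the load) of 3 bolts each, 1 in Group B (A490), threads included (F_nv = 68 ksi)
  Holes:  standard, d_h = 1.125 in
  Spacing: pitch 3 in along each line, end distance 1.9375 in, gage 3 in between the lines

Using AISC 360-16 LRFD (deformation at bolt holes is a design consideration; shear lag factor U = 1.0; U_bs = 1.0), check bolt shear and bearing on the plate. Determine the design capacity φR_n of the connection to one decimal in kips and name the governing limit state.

224.9 kips (bearing governs)

Bolt shear: A_b = π(1)²/4 = 0.7854 in². φR_n = 0.75 × 68 × 0.7854 × 6 × 2 = 480.7 kips.
Bearing (0.375 in plate, F_u = 65 ksi): end bolts L_c = 1.9375 − 1.125/2 = 1.375, R_n = min(1.2×1.375×0.375×65, 2.4×1×0.375×65) = 40.219 kips/bolt; interior L_c = 3 − 1.125 = 1.875, R_n = 54.844 kips/bolt. φR_n = 0.75 × (2×40.219 + 4×54.844) = 224.9 kips.
Governing: min(480.7, 224.9) = 224.9 kips → bearing.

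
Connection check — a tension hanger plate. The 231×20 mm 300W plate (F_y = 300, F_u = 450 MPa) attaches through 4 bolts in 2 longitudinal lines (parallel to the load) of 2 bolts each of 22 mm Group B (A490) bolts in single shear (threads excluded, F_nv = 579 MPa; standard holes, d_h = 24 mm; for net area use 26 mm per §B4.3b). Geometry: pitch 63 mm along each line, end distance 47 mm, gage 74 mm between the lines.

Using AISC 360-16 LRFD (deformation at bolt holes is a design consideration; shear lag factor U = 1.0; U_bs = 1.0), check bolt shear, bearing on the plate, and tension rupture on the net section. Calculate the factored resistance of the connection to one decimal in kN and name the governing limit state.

Bolt shear: A_b = π(22)²/4 = 380.13 mm². φR_n = 0.75 × 579 × 380.13 × 4 × 1 = 660.3 kN.
Bearing (20 mm plate, F_u = 450 MPa): end bolts L_c = 47 − 24/2 = 35, R_n = min(1.2×35×20×450, 2.4×22×20×450) = 378 kN/bolt; interior L_c = 63 − 24 = 39, R_n = 421.2 kN/bolt. φR_n = 0.75 × (2×378 + 2×421.2) = 1198.8 kN.
Tension rupture (net): A_n = (231 − 2×26)×20 = 3580 mm² (U = 1.0, A_e = A_n). φR_n = 0.75 × 450 × 3580 = 1208.3 kN.
Governing: min(660.3, 1198.8, 1208.3) = 660.3 kN → bolt shear.

660.3 kN (bolt shear governs)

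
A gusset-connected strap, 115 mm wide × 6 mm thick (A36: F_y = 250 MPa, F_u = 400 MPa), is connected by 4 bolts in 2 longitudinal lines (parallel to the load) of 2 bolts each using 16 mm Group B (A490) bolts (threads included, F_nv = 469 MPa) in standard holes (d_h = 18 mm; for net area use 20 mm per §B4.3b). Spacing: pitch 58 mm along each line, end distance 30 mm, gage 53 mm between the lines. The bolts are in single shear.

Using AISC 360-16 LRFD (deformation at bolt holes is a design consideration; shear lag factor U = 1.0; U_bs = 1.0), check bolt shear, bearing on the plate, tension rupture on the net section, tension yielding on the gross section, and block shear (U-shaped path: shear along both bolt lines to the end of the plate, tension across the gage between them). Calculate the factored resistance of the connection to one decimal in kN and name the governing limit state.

Bolt shear: A_b = π(16)²/4 = 201.06 mm². φR_n = 0.75 × 469 × 201.06 × 4 × 1 = 282.9 kN.
Bearing (6 mm plate, F_u = 400 MPa): end bolts L_c = 30 − 18/2 = 21, R_n = min(1.2×21×6×400, 2.4×16×6×400) = 60.48 kN/bolt; interior L_c = 58 − 18 = 40, R_n = 92.16 kN/bolt. φR_n = 0.75 × (2×60.48 + 2×92.16) = 229.0 kN.
Tension rupture (net): A_n = (115 − 2×20)×6 = 450 mm² (U = 1.0, A_e = A_n). φR_n = 0.75 × 400 × 450 = 135.0 kN.
Tension yield (gross): A_g = 115×6 = 690 mm². φR_n = 0.90 × 250 × 690 = 155.3 kN.
Block shear: shear path 2×[30+1×58] = 2×88 mm, A_gv = 1056, A_nv = 2×(88 − 1.5×20)×6 = 696 mm²; tension across gage: (53 − 1×20)×6 = 198 mm². R_n = min(0.6×400×696, 0.6×250×1056) + 1.0×400×198 = min(167.04, 158.4) + 79.2 = 237.6 kN. φR_n = 0.75 × 237.6 = 178.2 kN.
Governing: min(282.9, 229.0, 135.0, 155.3, 178.2) = 135.0 kN → net-section rupture.

135.0 kN (net-section rupture governs)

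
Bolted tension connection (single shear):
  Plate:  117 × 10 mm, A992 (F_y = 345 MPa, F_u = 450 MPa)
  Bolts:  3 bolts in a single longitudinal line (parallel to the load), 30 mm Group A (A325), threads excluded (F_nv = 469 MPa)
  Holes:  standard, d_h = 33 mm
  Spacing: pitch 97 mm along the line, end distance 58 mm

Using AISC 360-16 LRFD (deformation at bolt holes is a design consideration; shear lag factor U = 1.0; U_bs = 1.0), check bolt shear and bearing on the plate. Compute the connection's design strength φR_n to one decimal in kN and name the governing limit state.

Bolt shear: A_b = π(30)²/4 = 706.86 mm². φR_n = 0.75 × 469 × 706.86 × 3 × 1 = 745.9 kN.
Bearing (10 mm plate, F_u = 450 MPa): end bolts L_c = 58 − 33/2 = 41.5, R_n = min(1.2×41.5×10×450, 2.4×30×10×450) = 224.1 kN/bolt; interior L_c = 97 − 33 = 64, R_n = 324 kN/bolt. φR_n = 0.75 × (1×224.1 + 2×324) = 654.1 kN.
Governing: min(745.9, 654.1) = 654.1 kN → bearing.

654.1 kN (bearing governs)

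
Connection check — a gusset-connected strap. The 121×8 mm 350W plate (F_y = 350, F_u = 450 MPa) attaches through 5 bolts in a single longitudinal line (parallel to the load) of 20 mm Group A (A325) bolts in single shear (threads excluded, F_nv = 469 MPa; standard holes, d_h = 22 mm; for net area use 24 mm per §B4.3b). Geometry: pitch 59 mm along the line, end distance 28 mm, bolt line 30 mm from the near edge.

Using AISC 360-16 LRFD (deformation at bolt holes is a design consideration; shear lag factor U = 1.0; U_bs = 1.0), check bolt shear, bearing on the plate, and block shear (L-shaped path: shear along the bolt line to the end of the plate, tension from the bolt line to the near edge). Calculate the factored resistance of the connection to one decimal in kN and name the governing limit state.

Bolt shear: A_b = π(20)²/4 = 314.16 mm². φR_n = 0.75 × 469 × 314.16 × 5 × 1 = 552.5 kN.
Bearing (8 mm plate, F_u = 450 MPa): end bolts L_c = 28 − 22/2 = 17, R_n = min(1.2×17×8×450, 2.4×20×8×450) = 73.44 kN/bolt; interior L_c = 59 − 22 = 37, R_n = 159.84 kN/bolt. φR_n = 0.75 × (1×73.44 + 4×159.84) = 534.6 kN.
Block shear: shear path 1×[28+4×59] = 1×264 mm, A_gv = 2112, A_nv = 1×(264 − 4.5×24)×8 = 1248 mm²; tension to near edge: (30 − 0.5×24)×8 = 144 mm². R_n = min(0.6×450×1248, 0.6×350×2112) + 1.0×450×144 = min(336.96, 443.52) + 64.8 = 401.76 kN. φR_n = 0.75 × 401.76 = 301.3 kN.
Governing: min(552.5, 534.6, 301.3) = 301.3 kN → block shear.

301.3 kN (block shear governs)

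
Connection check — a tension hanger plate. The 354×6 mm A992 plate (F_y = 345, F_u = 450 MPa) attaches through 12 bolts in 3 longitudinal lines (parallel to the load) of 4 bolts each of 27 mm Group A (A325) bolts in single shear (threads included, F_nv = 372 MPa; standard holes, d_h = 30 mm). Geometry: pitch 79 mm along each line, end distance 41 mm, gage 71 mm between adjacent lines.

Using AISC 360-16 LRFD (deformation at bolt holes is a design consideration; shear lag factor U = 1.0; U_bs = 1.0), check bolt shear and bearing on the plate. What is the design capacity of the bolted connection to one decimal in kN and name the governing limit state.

1261.2 kN (bearing governs)

Bolt shear: A_b = π(27)²/4 = 572.56 mm². φR_n = 0.75 × 372 × 572.56 × 12 × 1 = 1916.9 kN.
Bearing (6 mm plate, F_u = 450 MPa): end bolts L_c = 41 − 30/2 = 26, R_n = min(1.2×26×6×450, 2.4×27×6×450) = 84.24 kN/bolt; interior L_c = 79 − 30 = 49, R_n = 158.76 kN/bolt. φR_n = 0.75 × (3×84.24 + 9×158.76) = 1261.2 kN.
Governing: min(1916.9, 1261.2) = 1261.2 kN → bearing.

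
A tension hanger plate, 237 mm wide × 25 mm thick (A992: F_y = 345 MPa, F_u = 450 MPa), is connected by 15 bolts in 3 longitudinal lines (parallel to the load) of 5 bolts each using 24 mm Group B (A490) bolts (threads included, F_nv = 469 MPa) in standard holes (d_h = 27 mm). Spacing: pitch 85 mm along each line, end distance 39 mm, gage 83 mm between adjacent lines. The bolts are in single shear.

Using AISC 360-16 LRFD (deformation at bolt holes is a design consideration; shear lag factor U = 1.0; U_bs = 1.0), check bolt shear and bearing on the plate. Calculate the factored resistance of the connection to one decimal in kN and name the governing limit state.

Bolt shear: A_b = π(24)²/4 = 452.39 mm². φR_n = 0.75 × 469 × 452.39 × 15 × 1 = 2386.9 kN.
Bearing (25 mm plate, F_u = 450 MPa): end bolts L_c = 39 − 27/2 = 25.5, R_n = min(1.2×25.5×25×450, 2.4×24×25×450) = 344.25 kN/bolt; interior L_c = 85 − 27 = 58, R_n = 648 kN/bolt. φR_n = 0.75 × (3×344.25 + 12×648) = 6606.6 kN.
Governing: min(2386.9, 6606.6) = 2386.9 kN → bolt shear.

2386.9 kN (bolt shear governs)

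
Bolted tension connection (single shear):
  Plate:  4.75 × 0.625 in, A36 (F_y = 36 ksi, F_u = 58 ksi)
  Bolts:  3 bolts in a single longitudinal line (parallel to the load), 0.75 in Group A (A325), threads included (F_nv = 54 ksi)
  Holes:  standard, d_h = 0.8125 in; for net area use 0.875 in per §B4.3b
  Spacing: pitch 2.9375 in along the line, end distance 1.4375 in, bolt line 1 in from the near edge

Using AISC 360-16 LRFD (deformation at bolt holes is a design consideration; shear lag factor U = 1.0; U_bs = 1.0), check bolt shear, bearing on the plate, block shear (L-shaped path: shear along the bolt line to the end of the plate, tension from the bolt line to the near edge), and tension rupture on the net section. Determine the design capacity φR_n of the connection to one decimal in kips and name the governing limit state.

Bolt shear: A_b = π(0.75)²/4 = 0.44179 in². φR_n = 0.75 × 54 × 0.44179 × 3 × 1 = 53.7 kips.
Bearing (0.625 in plate, F_u = 58 ksi): end bolts L_c = 1.4375 − 0.8125/2 = 1.03125, R_n = min(1.2×1.03125×0.625×58, 2.4×0.75×0.625×58) = 44.859 kips/bolt; interior L_c = 2.9375 − 0.8125 = 2.125, R_n = 65.25 kips/bolt. φR_n = 0.75 × (1×44.859 + 2×65.25) = 131.5 kips.
Block shear: shear path 1×[1.4375+2×2.9375] = 1×7.3125 in, A_gv = 4.5703, A_nv = 1×(7.3125 − 2.5×0.875)×0.625 = 3.2031 in²; tension to near edge: (1 − 0.5×0.875)×0.625 = 0.35156 in². R_n = min(0.6×58×3.2031, 0.6×36×4.5703) + 1.0×58×0.35156 = min(111.47, 98.718) + 20.39 = 119.11 kips. φR_n = 0.75 × 119.11 = 89.3 kips.
Tension rupture (net): A_n = (4.75 − 1×0.875)×0.625 = 2.4219 in² (U = 1.0, A_e = A_n). φR_n = 0.75 × 58 × 2.4219 = 105.4 kips.
Governing: min(53.7, 131.5, 89.3, 105.4) = 53.7 kips → bolt shear.

53.7 kips (bolt shear governs)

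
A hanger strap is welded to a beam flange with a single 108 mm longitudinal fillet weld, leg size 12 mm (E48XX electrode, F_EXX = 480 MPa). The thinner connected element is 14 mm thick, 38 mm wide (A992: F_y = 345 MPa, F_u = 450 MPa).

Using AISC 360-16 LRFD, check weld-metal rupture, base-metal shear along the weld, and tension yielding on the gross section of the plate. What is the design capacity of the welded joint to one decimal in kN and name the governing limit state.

165.2 kN (gross-section yield governs)

Weld metal: throat = 0.707×12 = 8.484 mm, L = 108 mm. φR_n = 0.75 × 0.6 × 480 × 8.484 × 108 = 197.9 kN.
Base metal shear (14 mm plate): yield φR_n = 1.0×0.6×345×14×108 = 313.0 kN; rupture φR_n = 0.75×0.6×450×14×108 = 306.2 kN; take 306.2 kN (rupture).
Tension yield (gross): A_g = 38×14 = 532 mm². φR_n = 0.90 × 345 × 532 = 165.2 kN.
Governing: min(197.9, 306.2, 165.2) = 165.2 kN → gross-section yield.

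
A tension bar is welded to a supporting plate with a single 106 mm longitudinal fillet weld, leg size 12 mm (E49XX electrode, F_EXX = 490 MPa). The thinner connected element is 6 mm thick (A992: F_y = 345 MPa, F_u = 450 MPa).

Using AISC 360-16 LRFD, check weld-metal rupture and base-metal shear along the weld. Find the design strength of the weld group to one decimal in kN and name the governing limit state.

128.8 kN (base-metal shear governs)

Weld metal: throat = 0.707×12 = 8.484 mm, L = 106 mm. φR_n = 0.75 × 0.6 × 490 × 8.484 × 106 = 198.3 kN.
Base metal shear (6 mm plate): yield φR_n = 1.0×0.6×345×6×106 = 131.7 kN; rupture φR_n = 0.75×0.6×450×6×106 = 128.8 kN; take 128.8 kN (rupture).
Governing: min(198.3, 128.8) = 128.8 kN → base-metal shear.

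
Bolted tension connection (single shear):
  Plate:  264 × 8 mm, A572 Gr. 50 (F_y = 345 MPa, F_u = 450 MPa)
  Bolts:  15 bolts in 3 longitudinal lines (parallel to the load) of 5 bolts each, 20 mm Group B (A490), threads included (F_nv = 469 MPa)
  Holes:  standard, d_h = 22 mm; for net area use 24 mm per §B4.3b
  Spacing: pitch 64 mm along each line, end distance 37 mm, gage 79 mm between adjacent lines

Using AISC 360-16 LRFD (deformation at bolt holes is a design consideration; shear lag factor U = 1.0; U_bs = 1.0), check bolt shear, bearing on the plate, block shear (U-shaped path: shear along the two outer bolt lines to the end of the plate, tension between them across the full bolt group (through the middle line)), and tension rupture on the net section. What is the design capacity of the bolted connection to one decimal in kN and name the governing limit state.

518.4 kN (net-section rupture governs)

Bolt shear: A_b = π(20)²/4 = 314.16 mm². φR_n = 0.75 × 469 × 314.16 × 15 × 1 = 1657.6 kN.
Bearing (8 mm plate, F_u = 450 MPa): end bolts L_c = 37 − 22/2 = 26, R_n = min(1.2×26×8×450, 2.4×20×8×450) = 112.32 kN/bolt; interior L_c = 64 − 22 = 42, R_n = 172.8 kN/bolt. φR_n = 0.75 × (3×112.32 + 12×172.8) = 1807.9 kN.
Block shear: shear path 2×[37+4×64] = 2×293 mm, A_gv = 4688, A_nv = 2×(293 − 4.5×24)×8 = 2960 mm²; tension across gage: (158 − 2×24)×8 = 880 mm². R_n = min(0.6×450×2960, 0.6×345×4688) + 1.0×450×880 = min(799.2, 970.42) + 396 = 1195.2 kN. φR_n = 0.75 × 1195.2 = 896.4 kN.
Tension rupture (net): A_n = (264 − 3×24)×8 = 1536 mm² (U = 1.0, A_e = A_n). φR_n = 0.75 × 450 × 1536 = 518.4 kN.
Governing: min(1657.6, 1807.9, 896.4, 518.4) = 518.4 kN → net-section rupture.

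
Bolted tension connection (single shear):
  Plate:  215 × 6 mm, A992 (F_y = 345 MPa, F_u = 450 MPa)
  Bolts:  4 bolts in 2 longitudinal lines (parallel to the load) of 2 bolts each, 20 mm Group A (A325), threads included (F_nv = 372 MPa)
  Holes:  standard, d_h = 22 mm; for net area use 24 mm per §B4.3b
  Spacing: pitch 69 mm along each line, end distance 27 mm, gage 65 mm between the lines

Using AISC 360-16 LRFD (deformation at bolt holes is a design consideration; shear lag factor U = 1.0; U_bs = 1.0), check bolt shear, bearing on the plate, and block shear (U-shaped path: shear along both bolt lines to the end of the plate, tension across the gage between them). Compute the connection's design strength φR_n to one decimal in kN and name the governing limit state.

Bolt shear: A_b = π(20)²/4 = 314.16 mm². φR_n = 0.75 × 372 × 314.16 × 4 × 1 = 350.6 kN.
Bearing (6 mm plate, F_u = 450 MPa): end bolts L_c = 27 − 22/2 = 16, R_n = min(1.2×16×6×450, 2.4×20×6×450) = 51.84 kN/bolt; interior L_c = 69 − 22 = 47, R_n = 129.6 kN/bolt. φR_n = 0.75 × (2×51.84 + 2×129.6) = 272.2 kN.
Block shear: shear path 2×[27+1×69] = 2×96 mm, A_gv = 1152, A_nv = 2×(96 − 1.5×24)×6 = 720 mm²; tension across gage: (65 − 1×24)×6 = 246 mm². R_n = min(0.6×450×720, 0.6×345×1152) + 1.0×450×246 = min(194.4, 238.46) + 110.7 = 305.1 kN. φR_n = 0.75 × 305.1 = 228.8 kN.
Governing: min(350.6, 272.2, 228.8) = 228.8 kN → block shear.

228.8 kN (block shear governs)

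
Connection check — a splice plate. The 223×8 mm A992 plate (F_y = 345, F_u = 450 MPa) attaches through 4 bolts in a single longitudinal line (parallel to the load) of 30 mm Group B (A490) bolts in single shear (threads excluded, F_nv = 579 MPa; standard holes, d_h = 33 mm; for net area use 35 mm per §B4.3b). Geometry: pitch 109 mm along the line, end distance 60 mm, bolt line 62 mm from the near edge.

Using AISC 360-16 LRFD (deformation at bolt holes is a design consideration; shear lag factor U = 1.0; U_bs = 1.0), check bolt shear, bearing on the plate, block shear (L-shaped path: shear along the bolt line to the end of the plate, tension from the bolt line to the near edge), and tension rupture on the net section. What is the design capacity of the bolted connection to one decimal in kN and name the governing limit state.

507.6 kN (net-section rupture governs)

Bolt shear: A_b = π(30)²/4 = 706.86 mm². φR_n = 0.75 × 579 × 706.86 × 4 × 1 = 1227.8 kN.
Bearing (8 mm plate, F_u = 450 MPa): end bolts L_c = 60 − 33/2 = 43.5, R_n = min(1.2×43.5×8×450, 2.4×30×8×450) = 187.92 kN/bolt; interior L_c = 109 − 33 = 76, R_n = 259.2 kN/bolt. φR_n = 0.75 × (1×187.92 + 3×259.2) = 724.1 kN.
Block shear: shear path 1×[60+3×109] = 1×387 mm, A_gv = 3096, A_nv = 1×(387 − 3.5×35)×8 = 2116 mm²; tension to near edge: (62 − 0.5×35)×8 = 356 mm². R_n = min(0.6×450×2116, 0.6×345×3096) + 1.0×450×356 = min(571.32, 640.87) + 160.2 = 731.52 kN. φR_n = 0.75 × 731.52 = 548.6 kN.
Tension rupture (net): A_n = (223 − 1×35)×8 = 1504 mm² (U = 1.0, A_e = A_n). φR_n = 0.75 × 450 × 1504 = 507.6 kN.
Governing: min(1227.8, 724.1, 548.6, 507.6) = 507.6 kN → net-section rupture.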